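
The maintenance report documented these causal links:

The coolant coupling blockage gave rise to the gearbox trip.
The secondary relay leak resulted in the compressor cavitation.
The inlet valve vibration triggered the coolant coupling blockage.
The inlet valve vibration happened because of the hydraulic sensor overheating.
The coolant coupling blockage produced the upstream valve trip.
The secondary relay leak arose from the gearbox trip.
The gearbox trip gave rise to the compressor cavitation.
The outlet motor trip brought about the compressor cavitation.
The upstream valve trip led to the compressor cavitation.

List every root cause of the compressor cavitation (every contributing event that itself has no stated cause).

Tracing upstream from the compressor cavitation: the compressor cavitation ← the upstream valve trip ← the coolant coupling blockage ← the inlet valve vibration ← the hydraulic sensor overheating.
A separate upstream branch: the compressor cavitation ← the outlet motor trip.
Each of those chain origins has no stated cause.

the hydraulic sensor overheating, the outlet motor trip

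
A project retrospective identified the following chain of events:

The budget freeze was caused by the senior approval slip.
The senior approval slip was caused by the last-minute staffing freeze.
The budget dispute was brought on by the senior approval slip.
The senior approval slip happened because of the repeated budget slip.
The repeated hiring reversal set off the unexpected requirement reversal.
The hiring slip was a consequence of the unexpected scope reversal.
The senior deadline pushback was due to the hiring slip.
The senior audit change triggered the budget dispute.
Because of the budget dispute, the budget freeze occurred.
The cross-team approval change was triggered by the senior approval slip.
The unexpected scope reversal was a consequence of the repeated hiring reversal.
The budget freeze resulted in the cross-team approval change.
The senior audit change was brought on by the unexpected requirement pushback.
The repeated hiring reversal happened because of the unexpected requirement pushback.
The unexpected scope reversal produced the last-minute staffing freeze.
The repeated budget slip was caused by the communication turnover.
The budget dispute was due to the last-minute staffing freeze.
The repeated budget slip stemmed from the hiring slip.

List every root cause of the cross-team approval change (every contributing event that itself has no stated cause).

Tracing upstream from the cross-team approval change: the cross-team approval change ← the budget freeze ← the budget dispute ← the senior audit change ← the unexpected requirement pushback.
A separate upstream branch: the cross-team approval change ← the senior approval slip ← the repeated budget slip ← the communication turnover.
Each of those chain origins has no stated cause.

the communication turnover, the unexpected requirement pushback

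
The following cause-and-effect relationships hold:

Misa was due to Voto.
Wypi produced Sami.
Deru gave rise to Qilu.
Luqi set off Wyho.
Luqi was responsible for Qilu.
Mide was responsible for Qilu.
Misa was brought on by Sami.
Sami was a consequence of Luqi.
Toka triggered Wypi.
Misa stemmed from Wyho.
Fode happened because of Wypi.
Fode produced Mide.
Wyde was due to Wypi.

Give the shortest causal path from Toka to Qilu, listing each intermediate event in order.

Toka → Wypi → Fode → Mide → Qilu

Toka → Wypi
Wypi → Fode
Fode → Mide
Mide → Qilu
Length: 4 steps.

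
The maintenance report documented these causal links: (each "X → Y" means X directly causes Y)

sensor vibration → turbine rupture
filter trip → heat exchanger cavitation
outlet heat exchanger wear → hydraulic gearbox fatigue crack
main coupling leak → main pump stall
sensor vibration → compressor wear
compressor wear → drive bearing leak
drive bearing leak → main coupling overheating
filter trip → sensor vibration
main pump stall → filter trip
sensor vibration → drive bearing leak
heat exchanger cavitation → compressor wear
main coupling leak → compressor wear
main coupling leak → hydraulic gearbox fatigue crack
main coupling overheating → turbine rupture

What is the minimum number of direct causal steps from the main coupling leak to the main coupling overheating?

Shortest chain: the main coupling leak → the compressor wear → the drive bearing leak → the main coupling overheating.

3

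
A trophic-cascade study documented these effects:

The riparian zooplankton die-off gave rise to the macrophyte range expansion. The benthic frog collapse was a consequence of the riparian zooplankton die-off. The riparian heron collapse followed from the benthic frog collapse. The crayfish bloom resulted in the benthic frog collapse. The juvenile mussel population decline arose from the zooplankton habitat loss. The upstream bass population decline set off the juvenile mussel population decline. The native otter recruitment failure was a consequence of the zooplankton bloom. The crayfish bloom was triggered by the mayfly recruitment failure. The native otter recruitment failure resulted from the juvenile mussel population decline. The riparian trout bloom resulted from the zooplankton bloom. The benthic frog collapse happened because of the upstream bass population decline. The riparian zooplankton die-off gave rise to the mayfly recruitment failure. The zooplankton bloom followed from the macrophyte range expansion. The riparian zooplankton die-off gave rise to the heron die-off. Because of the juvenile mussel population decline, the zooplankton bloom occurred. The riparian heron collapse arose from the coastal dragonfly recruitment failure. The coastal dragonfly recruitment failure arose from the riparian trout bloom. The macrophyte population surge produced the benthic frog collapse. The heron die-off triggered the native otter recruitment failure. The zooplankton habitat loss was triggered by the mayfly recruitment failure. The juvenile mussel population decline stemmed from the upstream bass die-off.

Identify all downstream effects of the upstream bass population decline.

Direct effects: the juvenile mussel population decline, the benthic frog collapse.
2 steps out: the zooplankton bloom, the native otter recruitment failure, the riparian heron collapse.
3 steps out: the riparian trout bloom.
4 steps out: the coastal dragonfly recruitment failure.
Not reachable from it: the upstream bass die-off, the riparian zooplankton die-off, the heron die-off, the macrophyte range expansion, the mayfly recruitment failure, the zooplankton habitat loss, the crayfish bloom, the macrophyte population surge.

the benthic frog collapse, the coastal dragonfly recruitment failure, the juvenile mussel population decline, the native otter recruitment failure, the riparian heron collapse, the riparian trout bloom, the zooplankton bloom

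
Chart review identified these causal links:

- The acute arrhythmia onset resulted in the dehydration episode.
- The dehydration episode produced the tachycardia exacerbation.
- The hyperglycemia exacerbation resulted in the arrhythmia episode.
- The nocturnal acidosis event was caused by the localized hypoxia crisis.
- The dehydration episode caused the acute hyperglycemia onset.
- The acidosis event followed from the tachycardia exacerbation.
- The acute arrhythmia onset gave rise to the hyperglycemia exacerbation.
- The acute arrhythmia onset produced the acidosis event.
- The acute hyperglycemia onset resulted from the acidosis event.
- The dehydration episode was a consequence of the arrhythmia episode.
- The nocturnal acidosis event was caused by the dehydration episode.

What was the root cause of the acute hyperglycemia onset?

Tracing upstream from the acute hyperglycemia onset: the acute hyperglycemia onset ← the dehydration episode ← the acute arrhythmia onset.
The acute arrhythmia onset has no stated cause, so it is the root.

the acute arrhythmia onset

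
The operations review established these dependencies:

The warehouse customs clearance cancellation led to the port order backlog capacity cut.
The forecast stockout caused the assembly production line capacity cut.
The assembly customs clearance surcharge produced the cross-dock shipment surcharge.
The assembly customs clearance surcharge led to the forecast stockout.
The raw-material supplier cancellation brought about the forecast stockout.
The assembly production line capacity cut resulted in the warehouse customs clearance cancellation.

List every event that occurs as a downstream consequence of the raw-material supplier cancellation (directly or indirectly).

the assembly production line capacity cut, the forecast stockout, the port order backlog capacity cut, the warehouse customs clearance cancellation

Direct effects: the forecast stockout.
2 steps out: the assembly production line capacity cut.
3 steps out: the warehouse customs clearance cancellation.
4 steps out: the port order backlog capacity cut.
Not reachable from it: the assembly customs clearance surcharge, the cross-dock shipment surcharge.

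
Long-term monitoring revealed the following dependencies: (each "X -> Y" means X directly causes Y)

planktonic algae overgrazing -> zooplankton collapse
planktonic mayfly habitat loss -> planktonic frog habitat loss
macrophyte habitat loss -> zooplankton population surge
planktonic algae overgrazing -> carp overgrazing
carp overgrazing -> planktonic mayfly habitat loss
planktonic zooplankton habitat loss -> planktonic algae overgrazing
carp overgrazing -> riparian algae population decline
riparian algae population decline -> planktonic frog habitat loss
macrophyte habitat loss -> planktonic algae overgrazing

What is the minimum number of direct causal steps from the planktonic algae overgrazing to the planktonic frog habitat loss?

3

Shortest chain: the planktonic algae overgrazing → the carp overgrazing → the planktonic mayfly habitat loss → the planktonic frog habitat loss.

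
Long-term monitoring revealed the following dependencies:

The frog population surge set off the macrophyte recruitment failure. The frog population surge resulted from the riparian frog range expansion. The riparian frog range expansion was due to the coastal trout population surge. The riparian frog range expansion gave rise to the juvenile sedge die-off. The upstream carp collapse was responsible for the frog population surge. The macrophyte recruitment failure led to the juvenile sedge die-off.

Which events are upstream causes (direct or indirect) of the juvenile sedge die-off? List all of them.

the coastal trout population surge, the frog population surge, the macrophyte recruitment failure, the riparian frog range expansion, the upstream carp collapse

Immediate causes of the juvenile sedge die-off: the riparian frog range expansion, the macrophyte recruitment failure.
Further upstream: the coastal trout population surge, the frog population surge, the upstream carp collapse.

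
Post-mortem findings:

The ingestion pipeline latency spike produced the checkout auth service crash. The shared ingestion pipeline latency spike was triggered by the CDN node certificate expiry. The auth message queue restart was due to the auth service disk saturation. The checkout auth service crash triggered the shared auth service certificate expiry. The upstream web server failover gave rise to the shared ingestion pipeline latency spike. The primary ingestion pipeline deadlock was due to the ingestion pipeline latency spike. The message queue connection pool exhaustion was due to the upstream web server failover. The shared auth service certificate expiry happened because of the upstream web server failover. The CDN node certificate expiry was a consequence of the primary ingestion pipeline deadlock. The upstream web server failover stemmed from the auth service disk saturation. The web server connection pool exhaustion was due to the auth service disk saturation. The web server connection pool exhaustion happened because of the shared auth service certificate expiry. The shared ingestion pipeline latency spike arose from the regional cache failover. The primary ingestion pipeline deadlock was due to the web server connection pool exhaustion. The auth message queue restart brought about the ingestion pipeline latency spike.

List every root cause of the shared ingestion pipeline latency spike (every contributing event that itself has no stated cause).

Tracing upstream from the shared ingestion pipeline latency spike: the shared ingestion pipeline latency spike ← the upstream web server failover ← the auth service disk saturation.
A separate upstream branch: the shared ingestion pipeline latency spike ← the regional cache failover.
Each of those chain origins has no stated cause.

the auth service disk saturation, the regional cache failover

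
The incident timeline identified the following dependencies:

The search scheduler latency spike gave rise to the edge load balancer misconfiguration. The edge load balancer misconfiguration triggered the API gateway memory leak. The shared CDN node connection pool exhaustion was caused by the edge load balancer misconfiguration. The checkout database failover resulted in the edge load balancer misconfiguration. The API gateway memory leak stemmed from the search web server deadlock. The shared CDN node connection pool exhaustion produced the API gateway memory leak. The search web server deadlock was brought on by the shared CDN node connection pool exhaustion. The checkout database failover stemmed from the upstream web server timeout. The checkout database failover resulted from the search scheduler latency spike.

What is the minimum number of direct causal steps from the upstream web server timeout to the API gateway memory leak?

3

Shortest chain: the upstream web server timeout → the checkout database failover → the edge load balancer misconfiguration → the API gateway memory leak.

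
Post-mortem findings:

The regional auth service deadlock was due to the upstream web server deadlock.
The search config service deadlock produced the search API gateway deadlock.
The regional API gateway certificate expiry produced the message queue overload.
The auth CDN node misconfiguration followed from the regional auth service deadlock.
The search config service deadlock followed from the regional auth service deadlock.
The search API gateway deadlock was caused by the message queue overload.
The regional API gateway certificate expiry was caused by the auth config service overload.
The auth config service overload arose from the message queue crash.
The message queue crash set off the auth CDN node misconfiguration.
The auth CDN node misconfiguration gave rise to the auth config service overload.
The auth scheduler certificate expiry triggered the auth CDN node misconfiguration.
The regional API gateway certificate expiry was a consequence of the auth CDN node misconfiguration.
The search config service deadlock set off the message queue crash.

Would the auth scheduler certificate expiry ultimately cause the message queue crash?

No

The auth scheduler certificate expiry leads to the auth CDN node misconfiguration, the auth config service overload, the regional API gateway certificate expiry, the message queue overload, the search API gateway deadlock; the message queue crash is not among them.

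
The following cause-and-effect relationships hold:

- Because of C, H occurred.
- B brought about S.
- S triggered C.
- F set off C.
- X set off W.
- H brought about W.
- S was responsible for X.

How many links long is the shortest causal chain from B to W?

Shortest chain: B → S → X → W.

3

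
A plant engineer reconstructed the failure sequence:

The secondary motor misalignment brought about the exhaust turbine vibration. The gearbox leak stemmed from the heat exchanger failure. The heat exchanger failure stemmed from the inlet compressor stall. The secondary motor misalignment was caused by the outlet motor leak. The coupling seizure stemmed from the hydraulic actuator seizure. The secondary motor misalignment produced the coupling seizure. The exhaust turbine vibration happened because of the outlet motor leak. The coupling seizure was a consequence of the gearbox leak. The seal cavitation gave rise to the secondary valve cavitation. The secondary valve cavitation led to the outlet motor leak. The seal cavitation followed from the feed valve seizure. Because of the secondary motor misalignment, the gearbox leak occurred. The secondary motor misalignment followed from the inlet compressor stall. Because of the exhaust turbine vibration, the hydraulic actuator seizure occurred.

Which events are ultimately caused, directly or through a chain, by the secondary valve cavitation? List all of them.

Direct effects: the outlet motor leak.
2 steps out: the secondary motor misalignment, the exhaust turbine vibration.
3 steps out: the hydraulic actuator seizure, the gearbox leak, the coupling seizure.
Not reachable from it: the feed valve seizure, the seal cavitation, the inlet compressor stall, the heat exchanger failure.

the coupling seizure, the exhaust turbine vibration, the gearbox leak, the hydraulic actuator seizure, the outlet motor leak, the secondary motor misalignment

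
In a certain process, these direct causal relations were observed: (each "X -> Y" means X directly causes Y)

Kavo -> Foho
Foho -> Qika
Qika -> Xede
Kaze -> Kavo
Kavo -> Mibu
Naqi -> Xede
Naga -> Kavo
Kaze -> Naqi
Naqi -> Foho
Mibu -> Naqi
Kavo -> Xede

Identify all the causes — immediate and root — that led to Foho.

Kavo, Kaze, Mibu, Naga, Naqi

Immediate causes of Foho: Kavo, Naqi.
Further upstream: Kaze, Mibu, Naga.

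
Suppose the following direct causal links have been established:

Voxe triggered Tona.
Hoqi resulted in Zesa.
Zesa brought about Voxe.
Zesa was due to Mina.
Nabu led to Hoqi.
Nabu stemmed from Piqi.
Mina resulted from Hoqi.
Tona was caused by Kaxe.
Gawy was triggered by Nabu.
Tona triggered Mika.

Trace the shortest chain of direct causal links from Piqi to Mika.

Piqi → Nabu → Hoqi → Zesa → Voxe → Tona → Mika

Piqi → Nabu
Nabu → Hoqi
Hoqi → Zesa
Zesa → Voxe
Voxe → Tona
Tona → Mika
Length: 6 steps.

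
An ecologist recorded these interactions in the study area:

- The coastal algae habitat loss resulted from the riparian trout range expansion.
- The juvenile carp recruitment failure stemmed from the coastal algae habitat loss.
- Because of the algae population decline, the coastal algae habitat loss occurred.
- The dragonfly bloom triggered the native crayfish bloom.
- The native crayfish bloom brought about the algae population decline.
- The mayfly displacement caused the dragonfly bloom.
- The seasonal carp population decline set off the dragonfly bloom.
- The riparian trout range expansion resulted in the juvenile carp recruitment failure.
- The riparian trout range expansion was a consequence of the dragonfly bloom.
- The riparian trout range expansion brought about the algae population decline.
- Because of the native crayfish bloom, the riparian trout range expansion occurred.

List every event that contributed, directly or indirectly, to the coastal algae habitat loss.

Immediate causes of the coastal algae habitat loss: the riparian trout range expansion, the algae population decline.
Further upstream: the mayfly displacement, the dragonfly bloom, the native crayfish bloom, the seasonal carp population decline.

the algae population decline, the dragonfly bloom, the mayfly displacement, the native crayfish bloom, the riparian trout range expansion, the seasonal carp population decline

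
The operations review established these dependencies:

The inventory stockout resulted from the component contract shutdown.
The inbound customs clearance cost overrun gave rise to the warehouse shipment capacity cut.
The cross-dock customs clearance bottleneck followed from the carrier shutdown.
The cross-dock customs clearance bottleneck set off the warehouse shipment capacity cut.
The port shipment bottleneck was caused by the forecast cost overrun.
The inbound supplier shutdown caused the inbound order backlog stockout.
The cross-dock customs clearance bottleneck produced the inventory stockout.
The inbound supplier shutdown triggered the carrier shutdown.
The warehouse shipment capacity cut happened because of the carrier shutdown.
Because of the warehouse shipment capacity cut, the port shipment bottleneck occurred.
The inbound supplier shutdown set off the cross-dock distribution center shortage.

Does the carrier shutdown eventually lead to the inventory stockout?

Yes

There is a causal chain: the carrier shutdown → the cross-dock customs clearance bottleneck → the inventory stockout.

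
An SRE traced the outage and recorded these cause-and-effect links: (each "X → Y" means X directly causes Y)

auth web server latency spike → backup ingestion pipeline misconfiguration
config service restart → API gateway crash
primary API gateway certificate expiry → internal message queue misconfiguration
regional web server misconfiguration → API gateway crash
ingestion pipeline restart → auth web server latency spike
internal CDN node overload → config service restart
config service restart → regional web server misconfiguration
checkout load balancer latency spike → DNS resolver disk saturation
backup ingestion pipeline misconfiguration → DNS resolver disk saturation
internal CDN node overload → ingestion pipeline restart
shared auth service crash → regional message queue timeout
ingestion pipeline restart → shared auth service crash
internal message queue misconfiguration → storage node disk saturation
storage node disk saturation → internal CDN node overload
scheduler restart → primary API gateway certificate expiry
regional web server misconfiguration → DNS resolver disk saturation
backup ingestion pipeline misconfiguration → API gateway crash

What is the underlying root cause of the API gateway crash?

Tracing upstream from the API gateway crash: the API gateway crash ← the config service restart ← the internal CDN node overload ← the storage node disk saturation ← the internal message queue misconfiguration ← the primary API gateway certificate expiry ← the scheduler restart.
The scheduler restart has no stated cause, so it is the root.

the scheduler restart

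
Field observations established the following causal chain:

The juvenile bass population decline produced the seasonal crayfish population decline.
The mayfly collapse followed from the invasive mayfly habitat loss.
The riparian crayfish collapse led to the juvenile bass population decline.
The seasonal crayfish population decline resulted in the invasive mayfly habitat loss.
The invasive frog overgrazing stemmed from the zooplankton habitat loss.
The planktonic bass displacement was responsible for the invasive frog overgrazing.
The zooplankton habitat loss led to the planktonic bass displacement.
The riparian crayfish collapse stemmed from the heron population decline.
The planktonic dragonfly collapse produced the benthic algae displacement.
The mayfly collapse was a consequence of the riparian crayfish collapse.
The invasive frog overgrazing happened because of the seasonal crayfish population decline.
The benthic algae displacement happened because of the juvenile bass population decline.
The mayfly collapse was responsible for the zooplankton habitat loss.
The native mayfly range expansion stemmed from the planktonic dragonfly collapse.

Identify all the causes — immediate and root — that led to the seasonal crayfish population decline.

Immediate cause of the seasonal crayfish population decline: the juvenile bass population decline.
Further upstream: the heron population decline, the riparian crayfish collapse.

the heron population decline, the juvenile bass population decline, the riparian crayfish collapse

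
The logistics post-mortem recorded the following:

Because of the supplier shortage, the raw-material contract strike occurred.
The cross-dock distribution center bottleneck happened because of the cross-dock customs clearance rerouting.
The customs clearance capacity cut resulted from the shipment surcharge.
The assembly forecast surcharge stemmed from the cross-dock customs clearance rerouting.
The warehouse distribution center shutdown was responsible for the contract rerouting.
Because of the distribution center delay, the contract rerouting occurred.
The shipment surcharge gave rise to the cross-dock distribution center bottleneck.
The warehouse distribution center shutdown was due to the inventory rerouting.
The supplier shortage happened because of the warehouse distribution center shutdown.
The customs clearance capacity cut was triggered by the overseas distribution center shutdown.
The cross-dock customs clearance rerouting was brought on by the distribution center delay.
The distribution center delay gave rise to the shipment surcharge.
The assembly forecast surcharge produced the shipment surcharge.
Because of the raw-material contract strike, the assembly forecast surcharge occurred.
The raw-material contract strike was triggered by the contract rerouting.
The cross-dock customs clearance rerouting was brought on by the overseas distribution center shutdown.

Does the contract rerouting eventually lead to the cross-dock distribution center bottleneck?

Yes

There is a causal chain: the contract rerouting → the raw-material contract strike → the assembly forecast surcharge → the shipment surcharge → the cross-dock distribution center bottleneck.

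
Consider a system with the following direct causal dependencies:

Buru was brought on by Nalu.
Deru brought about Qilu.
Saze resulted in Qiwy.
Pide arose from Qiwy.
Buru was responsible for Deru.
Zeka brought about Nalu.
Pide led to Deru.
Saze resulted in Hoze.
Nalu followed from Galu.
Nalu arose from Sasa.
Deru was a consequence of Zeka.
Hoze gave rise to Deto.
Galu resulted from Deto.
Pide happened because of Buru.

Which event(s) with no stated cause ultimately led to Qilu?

Sasa, Saze, Zeka

Tracing upstream from Qilu: Qilu ← Deru ← Pide ← Qiwy ← Saze.
A separate upstream branch: Qilu ← Deru ← Zeka.
A separate upstream branch: Qilu ← Deru ← Buru ← Nalu ← Sasa.
Each of those chain origins has no stated cause.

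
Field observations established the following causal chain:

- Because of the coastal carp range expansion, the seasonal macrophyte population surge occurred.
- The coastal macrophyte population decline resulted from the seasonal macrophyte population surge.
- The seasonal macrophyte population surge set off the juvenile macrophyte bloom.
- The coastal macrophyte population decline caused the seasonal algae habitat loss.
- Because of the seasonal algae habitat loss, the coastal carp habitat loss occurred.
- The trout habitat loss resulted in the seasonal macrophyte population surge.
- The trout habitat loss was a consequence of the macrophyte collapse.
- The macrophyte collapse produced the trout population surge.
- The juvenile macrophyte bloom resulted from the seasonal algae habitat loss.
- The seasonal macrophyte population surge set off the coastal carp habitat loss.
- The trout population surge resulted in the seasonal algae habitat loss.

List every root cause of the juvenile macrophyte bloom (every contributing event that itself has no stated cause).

the coastal carp range expansion, the macrophyte collapse

Tracing upstream from the juvenile macrophyte bloom: the juvenile macrophyte bloom ← the seasonal macrophyte population surge ← the trout habitat loss ← the macrophyte collapse.
A separate upstream branch: the juvenile macrophyte bloom ← the seasonal macrophyte population surge ← the coastal carp range expansion.
Each of those chain origins has no stated cause.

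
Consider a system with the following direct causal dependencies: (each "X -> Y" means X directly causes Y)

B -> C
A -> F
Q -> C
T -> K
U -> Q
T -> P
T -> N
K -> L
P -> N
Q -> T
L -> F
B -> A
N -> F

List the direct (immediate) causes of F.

Upstream contributors include U, Q, T, K, P, B, but only A, L, N feed directly into F.

A, L, N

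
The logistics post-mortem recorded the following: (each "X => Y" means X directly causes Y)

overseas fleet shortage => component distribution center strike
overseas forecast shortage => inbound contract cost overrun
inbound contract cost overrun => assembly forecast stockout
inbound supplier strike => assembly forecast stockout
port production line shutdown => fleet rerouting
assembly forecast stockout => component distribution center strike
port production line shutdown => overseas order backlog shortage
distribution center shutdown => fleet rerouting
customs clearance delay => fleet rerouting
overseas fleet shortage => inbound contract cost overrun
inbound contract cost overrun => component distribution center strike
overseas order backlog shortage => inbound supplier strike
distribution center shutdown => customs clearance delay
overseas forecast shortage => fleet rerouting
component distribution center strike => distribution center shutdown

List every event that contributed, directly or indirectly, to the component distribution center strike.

Immediate causes of the component distribution center strike: the overseas fleet shortage, the inbound contract cost overrun, the assembly forecast stockout.
Further upstream: the port production line shutdown, the overseas order backlog shortage, the inbound supplier strike, the overseas forecast shortage.

the assembly forecast stockout, the inbound contract cost overrun, the inbound supplier strike, the overseas fleet shortage, the overseas forecast shortage, the overseas order backlog shortage, the port production line shutdown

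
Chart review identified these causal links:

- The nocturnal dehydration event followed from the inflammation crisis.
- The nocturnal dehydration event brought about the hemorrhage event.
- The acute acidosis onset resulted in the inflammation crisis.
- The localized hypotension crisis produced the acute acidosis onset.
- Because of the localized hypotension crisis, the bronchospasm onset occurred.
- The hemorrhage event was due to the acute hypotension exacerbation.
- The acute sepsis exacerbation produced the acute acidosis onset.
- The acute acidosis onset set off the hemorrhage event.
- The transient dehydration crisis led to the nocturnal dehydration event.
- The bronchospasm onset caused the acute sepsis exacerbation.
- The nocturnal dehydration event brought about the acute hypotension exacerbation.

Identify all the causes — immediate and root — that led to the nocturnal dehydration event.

Immediate causes of the nocturnal dehydration event: the inflammation crisis, the transient dehydration crisis.
Further upstream: the localized hypotension crisis, the bronchospasm onset, the acute sepsis exacerbation, the acute acidosis onset.

the acute acidosis onset, the acute sepsis exacerbation, the bronchospasm onset, the inflammation crisis, the localized hypotension crisis, the transient dehydration crisis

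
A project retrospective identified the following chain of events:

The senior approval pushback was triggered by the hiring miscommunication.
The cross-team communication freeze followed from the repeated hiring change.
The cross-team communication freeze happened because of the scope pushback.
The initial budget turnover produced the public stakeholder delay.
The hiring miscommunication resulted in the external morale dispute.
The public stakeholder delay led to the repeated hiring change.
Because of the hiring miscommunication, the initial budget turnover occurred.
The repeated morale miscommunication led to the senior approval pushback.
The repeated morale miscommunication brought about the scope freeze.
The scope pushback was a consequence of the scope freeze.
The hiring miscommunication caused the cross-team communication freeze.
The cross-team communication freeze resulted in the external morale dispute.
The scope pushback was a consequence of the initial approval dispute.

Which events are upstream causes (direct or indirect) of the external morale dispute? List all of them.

the cross-team communication freeze, the hiring miscommunication, the initial approval dispute, the initial budget turnover, the public stakeholder delay, the repeated hiring change, the repeated morale miscommunication, the scope freeze, the scope pushback

Immediate causes of the external morale dispute: the hiring miscommunication, the cross-team communication freeze.
Further upstream: the repeated morale miscommunication, the initial budget turnover, the initial approval dispute, the scope freeze, the scope pushback, the public stakeholder delay, the repeated hiring change.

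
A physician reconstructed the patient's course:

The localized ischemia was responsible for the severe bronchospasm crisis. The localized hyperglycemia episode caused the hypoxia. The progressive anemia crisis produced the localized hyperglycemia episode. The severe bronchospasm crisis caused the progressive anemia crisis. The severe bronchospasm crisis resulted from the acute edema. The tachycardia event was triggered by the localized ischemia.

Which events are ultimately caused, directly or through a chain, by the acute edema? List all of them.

the hypoxia, the localized hyperglycemia episode, the progressive anemia crisis, the severe bronchospasm crisis

Direct effects: the severe bronchospasm crisis.
2 steps out: the progressive anemia crisis.
3 steps out: the localized hyperglycemia episode.
4 steps out: the hypoxia.
Not reachable from it: the localized ischemia, the tachycardia event.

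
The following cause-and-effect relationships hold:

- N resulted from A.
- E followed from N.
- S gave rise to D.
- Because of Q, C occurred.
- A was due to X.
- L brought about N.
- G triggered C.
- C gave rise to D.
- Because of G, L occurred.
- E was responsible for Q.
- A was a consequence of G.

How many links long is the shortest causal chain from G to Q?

4

Shortest chain: G → A → N → E → Q.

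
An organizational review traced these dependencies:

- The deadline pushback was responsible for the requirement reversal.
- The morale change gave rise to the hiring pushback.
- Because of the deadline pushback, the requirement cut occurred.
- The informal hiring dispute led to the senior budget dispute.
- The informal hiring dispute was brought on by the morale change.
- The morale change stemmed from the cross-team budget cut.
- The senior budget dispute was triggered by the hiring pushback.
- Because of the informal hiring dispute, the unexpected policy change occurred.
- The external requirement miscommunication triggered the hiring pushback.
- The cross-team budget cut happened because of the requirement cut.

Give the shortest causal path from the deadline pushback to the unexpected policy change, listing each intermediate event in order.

the deadline pushback → the requirement cut
the requirement cut → the cross-team budget cut
the cross-team budget cut → the morale change
the morale change → the informal hiring dispute
the informal hiring dispute → the unexpected policy change
Length: 5 steps.

the deadline pushback → the requirement cut → the cross-team budget cut → the morale change → the informal hiring dispute → the unexpected policy change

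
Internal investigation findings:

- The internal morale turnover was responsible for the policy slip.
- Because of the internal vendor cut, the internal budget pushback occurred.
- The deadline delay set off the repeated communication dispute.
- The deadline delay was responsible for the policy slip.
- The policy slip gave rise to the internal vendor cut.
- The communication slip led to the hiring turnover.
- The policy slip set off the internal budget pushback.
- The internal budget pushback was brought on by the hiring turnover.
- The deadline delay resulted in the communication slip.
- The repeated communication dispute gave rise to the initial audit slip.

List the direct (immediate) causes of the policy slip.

the deadline delay, the internal morale turnover

the deadline delay, the internal morale turnover → the policy slip with nothing further upstream stated.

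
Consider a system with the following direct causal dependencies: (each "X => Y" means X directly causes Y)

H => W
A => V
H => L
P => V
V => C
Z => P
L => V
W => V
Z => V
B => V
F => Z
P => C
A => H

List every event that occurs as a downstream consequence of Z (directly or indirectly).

C, P, V

Direct effects: P, V.
2 steps out: C.
Not reachable from it: B, F, A, H, W, L.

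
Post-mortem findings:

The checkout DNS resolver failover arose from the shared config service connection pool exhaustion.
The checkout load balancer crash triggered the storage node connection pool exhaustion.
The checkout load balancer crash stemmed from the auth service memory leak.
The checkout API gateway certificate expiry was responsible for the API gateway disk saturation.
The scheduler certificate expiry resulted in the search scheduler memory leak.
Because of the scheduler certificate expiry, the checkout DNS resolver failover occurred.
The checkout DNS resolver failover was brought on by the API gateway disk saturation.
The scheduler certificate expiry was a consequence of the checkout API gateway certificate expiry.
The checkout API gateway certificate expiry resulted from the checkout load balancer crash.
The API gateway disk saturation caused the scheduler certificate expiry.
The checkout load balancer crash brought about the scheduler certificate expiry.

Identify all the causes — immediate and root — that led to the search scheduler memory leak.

Immediate cause of the search scheduler memory leak: the scheduler certificate expiry.
Further upstream: the auth service memory leak, the checkout load balancer crash, the checkout API gateway certificate expiry, the API gateway disk saturation.

the API gateway disk saturation, the auth service memory leak, the checkout API gateway certificate expiry, the checkout load balancer crash, the scheduler certificate expiry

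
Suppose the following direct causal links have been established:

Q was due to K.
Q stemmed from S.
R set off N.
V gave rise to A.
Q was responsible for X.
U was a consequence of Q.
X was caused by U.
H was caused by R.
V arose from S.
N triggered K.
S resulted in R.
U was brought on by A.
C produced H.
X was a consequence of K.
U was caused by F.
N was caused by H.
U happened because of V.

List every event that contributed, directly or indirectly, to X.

Immediate causes of X: K, Q, U.
Further upstream: S, V, F, R, C, H, N, A.

A, C, F, H, K, N, Q, R, S, U, V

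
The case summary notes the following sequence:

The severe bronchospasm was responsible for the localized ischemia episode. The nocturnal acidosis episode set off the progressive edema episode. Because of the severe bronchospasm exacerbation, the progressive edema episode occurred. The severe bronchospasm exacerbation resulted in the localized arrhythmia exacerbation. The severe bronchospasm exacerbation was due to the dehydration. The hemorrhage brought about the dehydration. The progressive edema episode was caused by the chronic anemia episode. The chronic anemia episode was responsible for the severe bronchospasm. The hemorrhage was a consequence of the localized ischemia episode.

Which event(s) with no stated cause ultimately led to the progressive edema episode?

Tracing upstream from the progressive edema episode: the progressive edema episode ← the chronic anemia episode.
A separate upstream branch: the progressive edema episode ← the nocturnal acidosis episode.
Each of those chain origins has no stated cause.

the chronic anemia episode, the nocturnal acidosis episode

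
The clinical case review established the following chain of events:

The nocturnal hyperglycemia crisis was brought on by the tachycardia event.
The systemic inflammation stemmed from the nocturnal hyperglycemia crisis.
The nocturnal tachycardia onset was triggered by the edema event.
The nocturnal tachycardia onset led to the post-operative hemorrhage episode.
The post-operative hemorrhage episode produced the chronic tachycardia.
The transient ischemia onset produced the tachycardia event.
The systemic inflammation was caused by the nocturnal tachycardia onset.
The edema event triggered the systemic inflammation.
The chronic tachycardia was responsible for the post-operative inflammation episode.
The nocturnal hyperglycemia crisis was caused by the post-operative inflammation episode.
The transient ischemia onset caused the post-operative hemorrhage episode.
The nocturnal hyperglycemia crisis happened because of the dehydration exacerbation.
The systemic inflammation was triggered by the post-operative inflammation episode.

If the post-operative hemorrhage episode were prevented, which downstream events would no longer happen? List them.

Downstream of the post-operative hemorrhage episode: the chronic tachycardia, the post-operative inflammation episode, the nocturnal hyperglycemia crisis, the systemic inflammation.
Of those, still caused via another path: the nocturnal hyperglycemia crisis, the systemic inflammation.
The remainder have no surviving cause.

the chronic tachycardia, the post-operative inflammation episode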